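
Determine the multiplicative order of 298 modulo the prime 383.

191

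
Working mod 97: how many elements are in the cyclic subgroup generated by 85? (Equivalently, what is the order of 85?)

The order of 85 must divide p − 1 = 96 = 2^5 · 3.
Divisors: 1, 2, 3, 4, 6, 8, 12, 16, 24, 32, 48, 96.
Check each in increasing order: 85^1 ≡ 85;  85^2 ≡ 47;  85^3 ≡ 18;  85^4 ≡ 75;  85^6 ≡ 33;  85^8 ≡ 96;  85^12 ≡ 22;  85^16 ≡ 1.
Smallest exponent giving 1 is 16.

16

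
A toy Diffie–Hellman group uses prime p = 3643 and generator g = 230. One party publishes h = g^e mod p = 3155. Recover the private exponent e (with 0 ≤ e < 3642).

2833

Baby-step giant-step with m = ceil(sqrt(3642)) = 61.
Baby table (230^j mod 3643 for j=0..60):
  0:1  1:230  2:1898  3:3023  4:3120  5:3572  6:1885  7:33
  8:304  9:703  10:1398  11:956  12:1300  13:274  14:1089  15:2746
  16:1341  17:2418  18:2404  19:2827  20:1756  21:3150  22:3186  23:537
  24:3291  25:2829  26:2216  27:3303  28:1946  29:3134  30:3149  31:2956
  32:2282  33:268  34:3352  35:2287  36:1418  37:1913  38:2830  39:2446
  40:1558  41:1326  42:2611  43:3078  44:1198  45:2315  46:572  47:412
  48:42  49:2374  50:3213  51:3104  52:3535  53:661  54:2667  55:1386
  56:1839  57:382  58:428  59:79  60:3598
Giant step factor: 230^(-61) ≡ 1164 (mod 3643).
Scan 3155·1164^i mod 3643 for i = 0, 1, …:
  i=0: 3155   i=1: 276   i=2: 680   i=3: 989
  i=4: 8   i=5: 2026   i=6: 1243   i=7: 581
  i=8: 2329   i=9: 564     …   i=45: 3505
  i=46: 3303
Match at i=46, j=27: e = 46·61 + 27 = 2833.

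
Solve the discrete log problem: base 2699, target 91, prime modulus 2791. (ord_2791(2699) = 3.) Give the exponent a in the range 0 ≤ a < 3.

Successive powers of 2699 modulo 2791:
  2699^0=1  2699^1=2699  2699^2=91
So 2699^2 ≡ 91 (mod 2791), giving a = 2.

2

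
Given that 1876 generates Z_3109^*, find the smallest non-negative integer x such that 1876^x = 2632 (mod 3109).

Baby-step giant-step with m = ceil(sqrt(3108)) = 56.
Baby table (1876^j mod 3109 for j=0..55):
  0:1  1:1876  2:3097  3:2360  4:144  5:2770  6:1381  7:959
  8:2082  9:928  10:2997  11:1300  12:1344  13:3054  14:2526  15:660
  16:778  17:1407  18:3100  19:1770  20:108  21:523  22:1813  23:3051
  24:7  25:696  26:3025  27:975  28:1008  29:736  30:340  31:495
  32:2138  33:278  34:2325  35:2882  36:81  37:2724  38:2137  39:1511
  40:2337  41:522  42:3046  43:3063  44:756  45:552  46:255  47:2703
  48:49  49:1763  50:2521  51:607  52:838  53:2043  54:2380  55:356
Giant step factor: 1876^(-56) ≡ 247 (mod 3109).
Scan 2632·247^i mod 3109 for i = 0, 1, …:
  i=0: 2632   i=1: 323   i=2: 2056   i=3: 1065
  i=4: 1899   i=5: 2703
Match at i=5, j=47: x = 5·56 + 47 = 327.

327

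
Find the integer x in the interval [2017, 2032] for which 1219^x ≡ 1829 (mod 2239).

2025

Compute 1219^2017 mod 2239 = 870, then multiply by 1219 repeatedly:
  1219^2017=870  1219^2018=1483  1219^2019=904  1219^2020=388  1219^2021=543
  1219^2022=1412  1219^2023=1676  1219^2024=1076  1219^2025=1829
Found 1829 at exponent 2025.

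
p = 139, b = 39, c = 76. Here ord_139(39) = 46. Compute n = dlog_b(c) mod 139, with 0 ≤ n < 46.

19

Baby-step giant-step with m = ceil(sqrt(46)) = 7.
Baby table (39^j mod 139 for j=0..6):
  0:1  1:39  2:131  3:105  4:64  5:133  6:44
Giant step factor: 39^(-7) ≡ 84 (mod 139).
Scan 76·84^i mod 139 for i = 0, 1, …:
  i=0: 76   i=1: 129   i=2: 133
Match at i=2, j=5: n = 2·7 + 5 = 19.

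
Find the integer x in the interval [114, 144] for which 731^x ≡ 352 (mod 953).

Compute 731^114 mod 953 = 73, then multiply by 731 repeatedly:
  731^114=73  731^115=948  731^116=157  731^117=407  731^118=181
  731^119=797  731^120=324  731^121=500  731^122=501  731^123=279
  731^124=7  731^125=352
Found 352 at exponent 125.

125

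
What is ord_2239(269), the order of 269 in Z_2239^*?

373

The order of 269 must divide p − 1 = 2238 = 2 · 3 · 373.
Divisors: 1, 2, 3, 6, 373, 746, 1119, 2238.
Check each in increasing order: 269^1 ≡ 269;  269^2 ≡ 713;  269^3 ≡ 1482;  269^6 ≡ 2104;  269^373 ≡ 1.
Smallest exponent giving 1 is 373.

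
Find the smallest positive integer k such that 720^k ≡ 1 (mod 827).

826

The order of 720 must divide p − 1 = 826 = 2 · 7 · 59.
Divisors: 1, 2, 7, 14, 59, 118, 413, 826.
Check each in increasing order: 720^1 ≡ 720;  720^2 ≡ 698;  720^7 ≡ 608;  720^14 ≡ 822;  720^59 ≡ 438;  720^118 ≡ 807;  720^413 ≡ 826;  720^826 ≡ 1.
Smallest exponent giving 1 is 826.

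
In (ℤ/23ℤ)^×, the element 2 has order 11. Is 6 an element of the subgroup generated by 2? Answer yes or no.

yes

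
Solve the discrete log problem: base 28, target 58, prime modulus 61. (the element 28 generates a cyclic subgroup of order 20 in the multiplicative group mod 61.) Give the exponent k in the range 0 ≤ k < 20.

Successive powers of 28 modulo 61:
  28^0=1  28^1=28  28^2=52  28^3=53  28^4=20  28^5=11
  28^6=3  28^7=23  28^8=34  28^9=37  28^10=60  28^11=33
  28^12=9  28^13=8  28^14=41  28^15=50  28^16=58
So 28^16 ≡ 58 (mod 61), giving k = 16.

16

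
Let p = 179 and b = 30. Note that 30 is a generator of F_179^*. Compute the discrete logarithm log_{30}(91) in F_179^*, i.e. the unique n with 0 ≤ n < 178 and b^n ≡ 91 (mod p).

97

Baby-step giant-step with m = ceil(sqrt(178)) = 14.
Baby table (30^j mod 179 for j=0..13):
  0:1  1:30  2:5  3:150  4:25  5:34  6:125  7:170
  8:88  9:134  10:82  11:133  12:52  13:128
Giant step factor: 30^(-14) ≡ 42 (mod 179).
Scan 91·42^i mod 179 for i = 0, 1, …:
  i=0: 91   i=1: 63   i=2: 140   i=3: 152
  i=4: 119   i=5: 165   i=6: 128
Match at i=6, j=13: n = 6·14 + 13 = 97.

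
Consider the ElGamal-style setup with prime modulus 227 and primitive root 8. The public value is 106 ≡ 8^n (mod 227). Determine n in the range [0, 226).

207

Baby-step giant-step with m = ceil(sqrt(226)) = 16.
Baby table (8^j mod 227 for j=0..15):
  0:1  1:8  2:64  3:58  4:10  5:80  6:186  7:126
  8:100  9:119  10:44  11:125  12:92  13:55  14:213  15:115
Giant step factor: 8^(-16) ≡ 19 (mod 227).
Scan 106·19^i mod 227 for i = 0, 1, …:
  i=0: 106   i=1: 198   i=2: 130   i=3: 200
  i=4: 168   i=5: 14   i=6: 39   i=7: 60
  i=8: 5   i=9: 95   i=10: 216   i=11: 18
  i=12: 115
Match at i=12, j=15: n = 12·16 + 15 = 207.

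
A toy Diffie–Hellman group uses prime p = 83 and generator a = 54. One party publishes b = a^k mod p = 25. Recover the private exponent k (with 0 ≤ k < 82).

Baby-step giant-step with m = ceil(sqrt(82)) = 10.
Baby table (54^j mod 83 for j=0..9):
  0:1  1:54  2:11  3:13  4:38  5:60  6:3  7:79
  8:33  9:39
Giant step factor: 54^(-10) ≡ 75 (mod 83).
Scan 25·75^i mod 83 for i = 0, 1, …:
  i=0: 25   i=1: 49   i=2: 23   i=3: 65
  i=4: 61   i=5: 10   i=6: 3
Match at i=6, j=6: k = 6·10 + 6 = 66.

66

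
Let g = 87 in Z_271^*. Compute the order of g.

15

The order of 87 must divide p − 1 = 270 = 2 · 3^3 · 5.
Divisors: 1, 2, 3, 5, 6, 9, 10, 15, 18, 27, 30, 45, 54, 90, 135, 270.
Check each in increasing order: 87^1 ≡ 87;  87^2 ≡ 252;  87^3 ≡ 244;  87^5 ≡ 242;  87^6 ≡ 187;  87^9 ≡ 100;  87^10 ≡ 28;  87^15 ≡ 1.
Smallest exponent giving 1 is 15.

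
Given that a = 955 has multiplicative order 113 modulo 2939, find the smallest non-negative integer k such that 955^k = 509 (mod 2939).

Successive powers of 955 modulo 2939:
  955^0=1  955^1=955  955^2=935  955^3=2408  955^4=1342  955^5=206
  955^6=2756  955^7=1575  955^8=2296  955^9=186  955^10=1290  955^11=509
So 955^11 ≡ 509 (mod 2939), giving k = 11.

11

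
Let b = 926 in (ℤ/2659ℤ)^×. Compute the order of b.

The order of 926 must divide p − 1 = 2658 = 2 · 3 · 443.
Divisors: 1, 2, 3, 6, 443, 886, 1329, 2658.
Check each in increasing order: 926^1 ≡ 926;  926^2 ≡ 1278;  926^3 ≡ 173;  926^6 ≡ 680;  926^443 ≡ 1755;  926^886 ≡ 903;  926^1329 ≡ 1.
Smallest exponent giving 1 is 1329.

1329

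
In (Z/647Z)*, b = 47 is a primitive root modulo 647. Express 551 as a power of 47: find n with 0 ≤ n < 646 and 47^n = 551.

85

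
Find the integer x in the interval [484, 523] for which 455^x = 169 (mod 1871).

518

Compute 455^484 mod 1871 = 1240, then multiply by 455 repeatedly:
  455^484=1240  455^485=1029  455^486=445  455^487=407  455^488=1827
  455^489=561  455^490=799  455^491=571  455^492=1607  455^493=1495
  455^494=1052  455^495=1555  455^496=287  455^497=1486  455^498=699
  455^499=1846  455^500=1722  455^501=1432  455^502=452  455^503=1721
  455^504=977  455^505=1108  455^506=841  455^507=971  455^508=249
  455^509=1035  455^510=1304  455^511=213  455^512=1494  455^513=597
  455^514=340  455^515=1278  455^516=1480  455^517=1711  455^518=169
Found 169 at exponent 518.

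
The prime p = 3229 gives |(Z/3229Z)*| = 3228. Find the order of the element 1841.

The order of 1841 must divide p − 1 = 3228 = 2^2 · 3 · 269.
Divisors: 1, 2, 3, 4, 6, 12, 269, 538, 807, 1076, 1614, 3228.
Check each in increasing order: 1841^1 ≡ 1841;  1841^2 ≡ 2060;  1841^3 ≡ 1614;  1841^4 ≡ 694;  1841^6 ≡ 2422;  1841^12 ≡ 2220;  1841^269 ≡ 1656;  1841^538 ≡ 915;  1841^807 ≡ 839;  1841^1076 ≡ 914;  1841^1614 ≡ 3228;  1841^3228 ≡ 1.
Smallest exponent giving 1 is 3228.

3228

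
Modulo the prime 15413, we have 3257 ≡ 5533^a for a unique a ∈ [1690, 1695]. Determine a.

Compute 5533^1690 mod 15413 = 132, then multiply by 5533 repeatedly:
  5533^1690=132  5533^1691=5945  5533^1692=2343  5533^1693=1486  5533^1694=6909
  5533^1695=3257
Found 3257 at exponent 1695.

1695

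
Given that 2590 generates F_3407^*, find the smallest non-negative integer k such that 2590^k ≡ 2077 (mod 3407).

2123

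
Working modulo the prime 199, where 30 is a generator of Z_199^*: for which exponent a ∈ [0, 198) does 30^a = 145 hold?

194

Baby-step giant-step with m = ceil(sqrt(198)) = 15.
Baby table (30^j mod 199 for j=0..14):
  0:1  1:30  2:104  3:135  4:70  5:110  6:116  7:97
  8:124  9:138  10:160  11:24  12:123  13:108  14:56
Giant step factor: 30^(-15) ≡ 147 (mod 199).
Scan 145·147^i mod 199 for i = 0, 1, …:
  i=0: 145   i=1: 22   i=2: 50   i=3: 186
  i=4: 79   i=5: 71   i=6: 89   i=7: 148
  i=8: 65   i=9: 3   i=10: 43   i=11: 152
  i=12: 56
Match at i=12, j=14: a = 12·15 + 14 = 194.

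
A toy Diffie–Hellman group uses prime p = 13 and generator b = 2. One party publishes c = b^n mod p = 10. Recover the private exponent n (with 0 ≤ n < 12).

Successive powers of 2 modulo 13:
  2^0=1  2^1=2  2^2=4  2^3=8  2^4=3  2^5=6
  2^6=12  2^7=11  2^8=9  2^9=5  2^10=10
So 2^10 ≡ 10 (mod 13), giving n = 10.

10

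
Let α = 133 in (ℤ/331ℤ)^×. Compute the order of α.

The order of 133 must divide p − 1 = 330 = 2 · 3 · 5 · 11.
Divisors: 1, 2, 3, 5, 6, 10, 11, 15, 22, 30, 33, 55, 66, 110, 165, 330.
Check each in increasing order: 133^1 ≡ 133;  133^2 ≡ 146;  133^3 ≡ 220;  133^5 ≡ 13;  133^6 ≡ 74;  133^10 ≡ 169;  133^11 ≡ 300;  133^15 ≡ 211;  133^22 ≡ 299;  133^30 ≡ 167;  133^33 ≡ 330;  133^55 ≡ 32;  133^66 ≡ 1.
Smallest exponent giving 1 is 66.

66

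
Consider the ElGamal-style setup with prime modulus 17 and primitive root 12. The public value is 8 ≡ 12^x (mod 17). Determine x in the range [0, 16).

Successive powers of 12 modulo 17:
  12^0=1  12^1=12  12^2=8
So 12^2 ≡ 8 (mod 17), giving x = 2.

2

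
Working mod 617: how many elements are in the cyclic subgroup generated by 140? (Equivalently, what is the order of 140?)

The order of 140 must divide p − 1 = 616 = 2^3 · 7 · 11.
Divisors: 1, 2, 4, 7, 8, 11, 14, 22, 28, 44, 56, 77, 88, 154, 308, 616.
Check each in increasing order: 140^1 ≡ 140;  140^2 ≡ 473;  140^4 ≡ 375;  140^7 ≡ 101;  140^8 ≡ 566;  140^11 ≡ 238;  140^14 ≡ 329;  140^22 ≡ 497;  140^28 ≡ 266;  140^44 ≡ 209;  140^56 ≡ 418;  140^77 ≡ 435;  140^88 ≡ 491;  140^154 ≡ 423;  140^308 ≡ 616;  140^616 ≡ 1.
Smallest exponent giving 1 is 616.

616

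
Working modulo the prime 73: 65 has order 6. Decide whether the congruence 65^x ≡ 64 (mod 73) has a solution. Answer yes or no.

yes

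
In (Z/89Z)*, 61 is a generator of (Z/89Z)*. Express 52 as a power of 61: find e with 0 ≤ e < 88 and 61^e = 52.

Successive powers of 61 modulo 89:
  61^0=1  61^1=61  61^2=72  61^3=31  61^4=22  61^5=7
  61^6=71  61^7=59  61^8=39  61^9=65  61^10=49  61^11=52
So 61^11 ≡ 52 (mod 89), giving e = 11.

11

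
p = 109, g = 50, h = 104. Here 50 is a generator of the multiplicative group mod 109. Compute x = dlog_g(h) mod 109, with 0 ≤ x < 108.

74

Baby-step giant-step with m = ceil(sqrt(108)) = 11.
Baby table (50^j mod 109 for j=0..10):
  0:1  1:50  2:102  3:86  4:49  5:52  6:93  7:72
  8:3  9:41  10:88
Giant step factor: 50^(-11) ≡ 30 (mod 109).
Scan 104·30^i mod 109 for i = 0, 1, …:
  i=0: 104   i=1: 68   i=2: 78   i=3: 51
  i=4: 4   i=5: 11   i=6: 3
Match at i=6, j=8: x = 6·11 + 8 = 74.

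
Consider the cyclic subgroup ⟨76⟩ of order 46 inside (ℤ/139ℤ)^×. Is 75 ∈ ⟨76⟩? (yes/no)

yes

75 ∈ ⟨76⟩ iff 75^46 ≡ 1 (mod 139), since |⟨76⟩| = 46.
75^46 mod 139 = 1.
Since 1 = 1, 75 lies in the subgroup.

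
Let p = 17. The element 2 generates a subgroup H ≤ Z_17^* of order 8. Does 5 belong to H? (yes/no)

⟨2⟩ has order 8; its elements mod 17 are {1, 2, 4, 8, 9, 13, 15, 16}.
5 is not in this set.

no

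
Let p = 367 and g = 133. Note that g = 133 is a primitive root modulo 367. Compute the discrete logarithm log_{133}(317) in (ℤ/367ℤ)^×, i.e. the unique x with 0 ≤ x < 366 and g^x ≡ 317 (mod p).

293

Baby-step giant-step with m = ceil(sqrt(366)) = 20.
Baby table (133^j mod 367 for j=0..19):
  0:1  1:133  2:73  3:167  4:191  5:80  6:364  7:335
  8:148  9:233  10:161  11:127  12:9  13:96  14:290  15:35
  16:251  17:353  18:340  19:79
Giant step factor: 133^(-20) ≡ 170 (mod 367).
Scan 317·170^i mod 367 for i = 0, 1, …:
  i=0: 317   i=1: 308   i=2: 246   i=3: 349
  i=4: 243   i=5: 206   i=6: 155   i=7: 293
  i=8: 265   i=9: 276     …   i=13: 156
  i=14: 96
Match at i=14, j=13: x = 14·20 + 13 = 293.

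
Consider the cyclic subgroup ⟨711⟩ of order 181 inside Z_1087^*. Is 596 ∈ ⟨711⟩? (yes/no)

596 ∈ ⟨711⟩ iff 596^181 ≡ 1 (mod 1087), since |⟨711⟩| = 181.
596^181 mod 1087 = 258.
Since 258 ≠ 1, 596 does not lie in the subgroup.

no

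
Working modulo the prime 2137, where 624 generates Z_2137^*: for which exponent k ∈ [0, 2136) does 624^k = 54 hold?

2114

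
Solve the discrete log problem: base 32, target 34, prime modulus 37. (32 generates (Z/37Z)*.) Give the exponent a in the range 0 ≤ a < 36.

16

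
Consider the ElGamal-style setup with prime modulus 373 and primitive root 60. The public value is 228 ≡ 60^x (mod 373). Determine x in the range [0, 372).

339

Baby-step giant-step with m = ceil(sqrt(372)) = 20.
Baby table (60^j mod 373 for j=0..19):
  0:1  1:60  2:243  3:33  4:115  5:186  6:343  7:65
  8:170  9:129  10:280  11:15  12:154  13:288  14:122  15:233
  16:179  17:296  18:229  19:312
Giant step factor: 60^(-20) ≡ 16 (mod 373).
Scan 228·16^i mod 373 for i = 0, 1, …:
  i=0: 228   i=1: 291   i=2: 180   i=3: 269
  i=4: 201   i=5: 232   i=6: 355   i=7: 85
  i=8: 241   i=9: 126     …   i=15: 206
  i=16: 312
Match at i=16, j=19: x = 16·20 + 19 = 339.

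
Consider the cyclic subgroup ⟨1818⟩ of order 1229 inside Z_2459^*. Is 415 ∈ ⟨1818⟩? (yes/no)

yes

415 ∈ ⟨1818⟩ iff 415^1229 ≡ 1 (mod 2459), since |⟨1818⟩| = 1229.
415^1229 mod 2459 = 1.
Since 1 = 1, 415 lies in the subgroup.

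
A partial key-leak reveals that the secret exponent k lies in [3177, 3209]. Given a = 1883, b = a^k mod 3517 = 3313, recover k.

Compute 1883^3177 mod 3517 = 1725, then multiply by 1883 repeatedly:
  1883^3177=1725  1883^3178=1984  1883^3179=818  1883^3180=3365  1883^3181=2178
  1883^3182=352  1883^3183=1620  1883^3184=1221  1883^3185=2542  1883^3186=3466
  1883^3187=2443  1883^3188=3450  1883^3189=451  1883^3190=1636  1883^3191=3213
  1883^3192=839  1883^3193=704  1883^3194=3240  1883^3195=2442  1883^3196=1567
  1883^3197=3415  1883^3198=1369  1883^3199=3383  1883^3200=902  1883^3201=3272
  1883^3202=2909  1883^3203=1678  1883^3204=1408  1883^3205=2963  1883^3206=1367
  1883^3207=3134  1883^3208=3313
Found 3313 at exponent 3208.

3208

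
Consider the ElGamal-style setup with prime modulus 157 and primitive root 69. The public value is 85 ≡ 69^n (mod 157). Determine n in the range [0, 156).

Baby-step giant-step with m = ceil(sqrt(156)) = 13.
Baby table (69^j mod 157 for j=0..12):
  0:1  1:69  2:51  3:65  4:89  5:18  6:143  7:133
  8:71  9:32  10:10  11:62  12:39
Giant step factor: 69^(-13) ≡ 50 (mod 157).
Scan 85·50^i mod 157 for i = 0, 1, …:
  i=0: 85   i=1: 11   i=2: 79   i=3: 25
  i=4: 151   i=5: 14   i=6: 72   i=7: 146
  i=8: 78   i=9: 132   i=10: 6   i=11: 143
Match at i=11, j=6: n = 11·13 + 6 = 149.

149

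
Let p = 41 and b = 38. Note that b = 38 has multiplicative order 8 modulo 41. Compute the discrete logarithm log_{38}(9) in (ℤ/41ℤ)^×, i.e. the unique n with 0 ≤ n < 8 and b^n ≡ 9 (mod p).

Successive powers of 38 modulo 41:
  38^0=1  38^1=38  38^2=9
So 38^2 ≡ 9 (mod 41), giving n = 2.

2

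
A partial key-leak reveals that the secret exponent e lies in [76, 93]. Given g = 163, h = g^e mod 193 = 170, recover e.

78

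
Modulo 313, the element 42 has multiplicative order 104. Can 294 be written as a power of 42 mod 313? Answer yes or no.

294 ∈ ⟨42⟩ iff 294^104 ≡ 1 (mod 313), since |⟨42⟩| = 104.
294^104 mod 313 = 1.
Since 1 = 1, 294 lies in the subgroup.

yes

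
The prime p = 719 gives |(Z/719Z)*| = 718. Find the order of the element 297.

The order of 297 must divide p − 1 = 718 = 2 · 359.
Divisors: 1, 2, 359, 718.
Check each in increasing order: 297^1 ≡ 297;  297^2 ≡ 491;  297^359 ≡ 718;  297^718 ≡ 1.
Smallest exponent giving 1 is 718.

718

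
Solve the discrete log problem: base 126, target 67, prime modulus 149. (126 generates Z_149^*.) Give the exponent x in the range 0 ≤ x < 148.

Baby-step giant-step with m = ceil(sqrt(148)) = 13.
Baby table (126^j mod 149 for j=0..12):
  0:1  1:126  2:82  3:51  4:19  5:10  6:68  7:75
  8:63  9:41  10:100  11:84  12:5
Giant step factor: 126^(-13) ≡ 57 (mod 149).
Scan 67·57^i mod 149 for i = 0, 1, …:
  i=0: 67   i=1: 94   i=2: 143   i=3: 105
  i=4: 25   i=5: 84
Match at i=5, j=11: x = 5·13 + 11 = 76.

76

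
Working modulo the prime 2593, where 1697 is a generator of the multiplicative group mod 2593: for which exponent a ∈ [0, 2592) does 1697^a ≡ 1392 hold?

2591

Baby-step giant-step with m = ceil(sqrt(2592)) = 51.
Baby table (1697^j mod 2593 for j=0..50):
  0:1  1:1697  2:1579  3:994  4:1368  5:761  6:103  7:1060
  8:1871  9:1255  10:882  11:593  12:237  13:274  14:831  15:2208
  16:91  17:1440  18:1074  19:2292  20:24  21:1833  22:1594  23:519
  24:1716  25:113  26:2472  27:2103  28:823  29:1597  30:424  31:1267
  32:502  33:1390  34:1793  35:1132  36:2184  37:851  38:2439  39:555
  40:576  41:2504  42:1954  43:2084  44:2289  45:119  46:2282  47:1205
  48:1601  49:2026  50:2397
Giant step factor: 1697^(-51) ≡ 575 (mod 2593).
Scan 1392·575^i mod 2593 for i = 0, 1, …:
  i=0: 1392   i=1: 1756   i=2: 1023   i=3: 2207
  i=4: 1048   i=5: 1024   i=6: 189   i=7: 2362
  i=8: 2011   i=9: 2440     …   i=49: 780
  i=50: 2504
Match at i=50, j=41: a = 50·51 + 41 = 2591.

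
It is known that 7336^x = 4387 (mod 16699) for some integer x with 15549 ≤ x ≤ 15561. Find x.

15555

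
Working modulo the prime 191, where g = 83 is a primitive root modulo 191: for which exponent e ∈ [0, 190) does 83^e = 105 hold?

157

Baby-step giant-step with m = ceil(sqrt(190)) = 14.
Baby table (83^j mod 191 for j=0..13):
  0:1  1:83  2:13  3:124  4:169  5:84  6:96  7:137
  8:102  9:62  10:180  11:42  12:48  13:164
Giant step factor: 83^(-14) ≡ 15 (mod 191).
Scan 105·15^i mod 191 for i = 0, 1, …:
  i=0: 105   i=1: 47   i=2: 132   i=3: 70
  i=4: 95   i=5: 88   i=6: 174   i=7: 127
  i=8: 186   i=9: 116   i=10: 21   i=11: 124
Match at i=11, j=3: e = 11·14 + 3 = 157.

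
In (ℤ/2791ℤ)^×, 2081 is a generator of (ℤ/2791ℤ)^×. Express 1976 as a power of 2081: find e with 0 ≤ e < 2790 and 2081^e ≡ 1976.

Baby-step giant-step with m = ceil(sqrt(2790)) = 53.
Baby table (2081^j mod 2791 for j=0..52):
  0:1  1:2081  2:1720  3:1258  4:2731  5:735  6:67  7:2668
  8:809  9:556  10:1562  11:1798  12:1698  13:132  14:1174  15:969
  16:1387  17:453  18:2126  19:471  20:510  21:730  22:826  23:2441
  24:101  25:856  26:678  27:1463  28:2313  29:1669  30:1185  31:1532
  32:770  33:336  34:1466  35:183  36:1247  37:2168  38:1352  39:184
  40:537  41:1097  42:2610  43:124  44:1272  45:1164  46:2487  47:933
  48:1828  49:2726  50:1494  51:2631  52:1960
Giant step factor: 2081^(-53) ≡ 2640 (mod 2791).
Scan 1976·2640^i mod 2791 for i = 0, 1, …:
  i=0: 1976   i=1: 261   i=2: 2454   i=3: 649
  i=4: 2477   i=5: 2758   i=6: 2192   i=7: 1137
  i=8: 1355   i=9: 1929     …   i=46: 1432
  i=47: 1466
Match at i=47, j=34: e = 47·53 + 34 = 2525.

2525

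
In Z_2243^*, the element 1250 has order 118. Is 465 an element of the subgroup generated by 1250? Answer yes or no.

no

465 ∈ ⟨1250⟩ iff 465^118 ≡ 1 (mod 2243), since |⟨1250⟩| = 118.
465^118 mod 2243 = 2171.
Since 2171 ≠ 1, 465 does not lie in the subgroup.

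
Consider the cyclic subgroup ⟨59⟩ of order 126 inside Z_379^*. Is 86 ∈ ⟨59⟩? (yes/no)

86 ∈ ⟨59⟩ iff 86^126 ≡ 1 (mod 379), since |⟨59⟩| = 126.
86^126 mod 379 = 1.
Since 1 = 1, 86 lies in the subgroup.

yes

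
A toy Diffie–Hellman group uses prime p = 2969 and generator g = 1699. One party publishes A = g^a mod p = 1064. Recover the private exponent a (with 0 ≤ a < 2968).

1894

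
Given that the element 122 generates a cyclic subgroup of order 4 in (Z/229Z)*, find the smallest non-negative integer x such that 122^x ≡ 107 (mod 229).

Successive powers of 122 modulo 229:
  122^0=1  122^1=122  122^2=228  122^3=107
So 122^3 ≡ 107 (mod 229), giving x = 3.

3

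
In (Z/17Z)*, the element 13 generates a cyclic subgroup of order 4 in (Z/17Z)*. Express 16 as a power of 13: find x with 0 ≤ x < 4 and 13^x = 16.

2

Successive powers of 13 modulo 17:
  13^0=1  13^1=13  13^2=16
So 13^2 ≡ 16 (mod 17), giving x = 2.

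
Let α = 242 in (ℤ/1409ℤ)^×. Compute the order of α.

704

The order of 242 must divide p − 1 = 1408 = 2^7 · 11.
Divisors: 1, 2, 4, 8, 11, 16, 22, 32, 44, 64, 88, 128, 176, 352, 704, 1408.
Check each in increasing order: 242^1 ≡ 242;  242^2 ≡ 795;  242^4 ≡ 793;  242^8 ≡ 435;  242^11 ≡ 686;  242^16 ≡ 419;  242^22 ≡ 1399;  242^32 ≡ 845;  242^44 ≡ 100;  242^64 ≡ 1071;  242^88 ≡ 137;  242^128 ≡ 115;  242^176 ≡ 452;  242^352 ≡ 1408;  242^704 ≡ 1.
Smallest exponent giving 1 is 704.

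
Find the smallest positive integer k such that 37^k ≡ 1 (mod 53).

26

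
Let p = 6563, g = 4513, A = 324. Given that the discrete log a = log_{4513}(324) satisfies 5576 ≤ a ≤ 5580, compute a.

5576

Compute 4513^5576 mod 6563 = 324, then multiply by 4513 repeatedly:
  4513^5576=324
Found 324 at exponent 5576.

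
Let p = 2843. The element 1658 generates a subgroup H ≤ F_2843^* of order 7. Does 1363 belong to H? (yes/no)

⟨1658⟩ has order 7; its elements mod 2843 are {1, 1275, 1601, 1658, 1939, 2272, 2626}.
1363 is not in this set.

no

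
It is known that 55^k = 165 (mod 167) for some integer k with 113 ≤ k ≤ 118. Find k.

Compute 55^113 mod 167 = 165, then multiply by 55 repeatedly:
  55^113=165
Found 165 at exponent 113.

113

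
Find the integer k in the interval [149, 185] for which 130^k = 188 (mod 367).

Compute 130^149 mod 367 = 263, then multiply by 130 repeatedly:
  130^149=263  130^150=59  130^151=330  130^152=328  130^153=68
  130^154=32  130^155=123  130^156=209  130^157=12  130^158=92
  130^159=216  130^160=188
Found 188 at exponent 160.

160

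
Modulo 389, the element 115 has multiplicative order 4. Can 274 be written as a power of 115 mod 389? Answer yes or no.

yes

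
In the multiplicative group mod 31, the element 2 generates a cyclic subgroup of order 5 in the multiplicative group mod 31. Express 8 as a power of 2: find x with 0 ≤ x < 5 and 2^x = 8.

3

Successive powers of 2 modulo 31:
  2^0=1  2^1=2  2^2=4  2^3=8
So 2^3 ≡ 8 (mod 31), giving x = 3.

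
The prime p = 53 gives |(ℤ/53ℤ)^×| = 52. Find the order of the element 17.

26

The order of 17 must divide p − 1 = 52 = 2^2 · 13.
Divisors: 1, 2, 4, 13, 26, 52.
Check each in increasing order: 17^1 ≡ 17;  17^2 ≡ 24;  17^4 ≡ 46;  17^13 ≡ 52;  17^26 ≡ 1.
Smallest exponent giving 1 is 26.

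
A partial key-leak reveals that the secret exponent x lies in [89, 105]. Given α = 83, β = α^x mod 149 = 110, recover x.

98

Compute 83^89 mod 149 = 14, then multiply by 83 repeatedly:
  83^89=14  83^90=119  83^91=43  83^92=142  83^93=15
  83^94=53  83^95=78  83^96=67  83^97=48  83^98=110
Found 110 at exponent 98.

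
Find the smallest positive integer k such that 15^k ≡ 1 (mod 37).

The order of 15 must divide p − 1 = 36 = 2^2 · 3^2.
Divisors: 1, 2, 3, 4, 6, 9, 12, 18, 36.
Check each in increasing order: 15^1 ≡ 15;  15^2 ≡ 3;  15^3 ≡ 8;  15^4 ≡ 9;  15^6 ≡ 27;  15^9 ≡ 31;  15^12 ≡ 26;  15^18 ≡ 36;  15^36 ≡ 1.
Smallest exponent giving 1 is 36.

36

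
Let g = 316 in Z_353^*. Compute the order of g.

352

The order of 316 must divide p − 1 = 352 = 2^5 · 11.
Divisors: 1, 2, 4, 8, 11, 16, 22, 32, 44, 88, 176, 352.
Check each in increasing order: 316^1 ≡ 316;  316^2 ≡ 310;  316^4 ≡ 84;  316^8 ≡ 349;  316^11 ≡ 343;  316^16 ≡ 16;  316^22 ≡ 100;  316^32 ≡ 256;  316^44 ≡ 116;  316^88 ≡ 42;  316^176 ≡ 352;  316^352 ≡ 1.
Smallest exponent giving 1 is 352.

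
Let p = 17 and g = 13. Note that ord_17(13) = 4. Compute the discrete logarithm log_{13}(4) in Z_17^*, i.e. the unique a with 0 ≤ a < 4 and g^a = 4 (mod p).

Successive powers of 13 modulo 17:
  13^0=1  13^1=13  13^2=16  13^3=4
So 13^3 ≡ 4 (mod 17), giving a = 3.

3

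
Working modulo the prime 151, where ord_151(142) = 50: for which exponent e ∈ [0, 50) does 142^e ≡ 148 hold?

Baby-step giant-step with m = ceil(sqrt(50)) = 8.
Baby table (142^j mod 151 for j=0..7):
  0:1  1:142  2:81  3:26  4:68  5:143  6:72  7:107
Giant step factor: 142^(-8) ≡ 98 (mod 151).
Scan 148·98^i mod 151 for i = 0, 1, …:
  i=0: 148   i=1: 8   i=2: 29   i=3: 124
  i=4: 72
Match at i=4, j=6: e = 4·8 + 6 = 38.

38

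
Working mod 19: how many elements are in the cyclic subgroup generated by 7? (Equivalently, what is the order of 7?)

3

The order of 7 must divide p − 1 = 18 = 2 · 3^2.
Divisors: 1, 2, 3, 6, 9, 18.
Check each in increasing order: 7^1 ≡ 7;  7^2 ≡ 11;  7^3 ≡ 1.
Smallest exponent giving 1 is 3.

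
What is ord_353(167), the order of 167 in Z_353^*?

The order of 167 must divide p − 1 = 352 = 2^5 · 11.
Divisors: 1, 2, 4, 8, 11, 16, 22, 32, 44, 88, 176, 352.
Check each in increasing order: 167^1 ≡ 167;  167^2 ≡ 2;  167^4 ≡ 4;  167^8 ≡ 16;  167^11 ≡ 49;  167^16 ≡ 256;  167^22 ≡ 283;  167^32 ≡ 231;  167^44 ≡ 311;  167^88 ≡ 352;  167^176 ≡ 1.
Smallest exponent giving 1 is 176.

176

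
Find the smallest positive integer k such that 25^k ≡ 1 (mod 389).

97

The order of 25 must divide p − 1 = 388 = 2^2 · 97.
Divisors: 1, 2, 4, 97, 194, 388.
Check each in increasing order: 25^1 ≡ 25;  25^2 ≡ 236;  25^4 ≡ 69;  25^97 ≡ 1.
Smallest exponent giving 1 is 97.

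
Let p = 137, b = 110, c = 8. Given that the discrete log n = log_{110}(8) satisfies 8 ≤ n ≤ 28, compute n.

10

Compute 110^8 mod 137 = 50, then multiply by 110 repeatedly:
  110^8=50  110^9=20  110^10=8
Found 8 at exponent 10.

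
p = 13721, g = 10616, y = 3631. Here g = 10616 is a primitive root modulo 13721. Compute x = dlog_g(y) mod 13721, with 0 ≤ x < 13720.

Baby-step giant-step with m = ceil(sqrt(13720)) = 118.
Baby table (10616^j mod 13721 for j=0..117):
  0:1  1:10616  2:8883  3:11216  4:11939  5:3547  6:4528  7:4585
  8:5973  9:4627  10:12773  11:7246  12:3610  13:1007  14:1653  15:12810
  16:2129  17:2977  18:4369  19:4324  20:6839  21:5013  22:7970  23:5834
  24:10871  25:12926  26:12416  27:4330  28:1930  29:3427  30:6661  31:8863
  32:4711  33:12652  34:12484  35:12726  36:2250  37:11460  38:8974  39:3081
  40:10753  41:8849  42:7018  43:11779  44:6391  45:10232  46:7476  47:2952
  48:13389  49:1785  50:859  51:8400  52:1621  53:2402  54:6014  55:811
  56:6509  57:588  58:12874  59:9224  60:8928  61:8701  62:44  63:590
  64:6664  65:13269  66:3918  67:5137  68:7138  69:9646  70:2113  71:11494
  72:13172  73:3241  74:7909  75:3145  76:4127  77:1079  78:11350  79:7499
  80:142  81:11883  82:12775  83:1036  84:7655  85:9718  86:11810  87:6183
  88:11185  89:12147  90:2594  91:13578  92:4943  93:5784  94:1469  95:7848
  96:456  97:11104  98:2953  99:10284  100:10668  101:12075  102:6618  103:5168
  104:6930  105:10599  106:6784  107:11136  108:13361  109:6399  110:12834  111:9935
  112:10354  113:12854  114:2719  115:9641  116:3917  117:8242
Giant step factor: 10616^(-118) ≡ 4765 (mod 13721).
Scan 3631·4765^i mod 13721 for i = 0, 1, …:
  i=0: 3631   i=1: 13255   i=2: 2312   i=3: 12438
  i=4: 6071   i=5: 4447   i=6: 4731   i=7: 13333
  i=8: 3515   i=9: 9355   i=10: 10767   i=11: 1936
  i=12: 4528
Match at i=12, j=6: x = 12·118 + 6 = 1422.

1422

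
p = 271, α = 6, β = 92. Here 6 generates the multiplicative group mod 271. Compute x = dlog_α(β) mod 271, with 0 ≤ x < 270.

53

Baby-step giant-step with m = ceil(sqrt(270)) = 17.
Baby table (6^j mod 271 for j=0..16):
  0:1  1:6  2:36  3:216  4:212  5:188  6:44  7:264
  8:229  9:19  10:114  11:142  12:39  13:234  14:49  15:23
  16:138
Giant step factor: 6^(-17) ≡ 253 (mod 271).
Scan 92·253^i mod 271 for i = 0, 1, …:
  i=0: 92   i=1: 241   i=2: 269   i=3: 36
Match at i=3, j=2: x = 3·17 + 2 = 53.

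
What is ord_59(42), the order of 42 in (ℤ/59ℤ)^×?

58

The order of 42 must divide p − 1 = 58 = 2 · 29.
Divisors: 1, 2, 29, 58.
Check each in increasing order: 42^1 ≡ 42;  42^2 ≡ 53;  42^29 ≡ 58;  42^58 ≡ 1.
Smallest exponent giving 1 is 58.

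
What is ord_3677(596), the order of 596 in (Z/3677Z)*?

The order of 596 must divide p − 1 = 3676 = 2^2 · 919.
Divisors: 1, 2, 4, 919, 1838, 3676.
Check each in increasing order: 596^1 ≡ 596;  596^2 ≡ 2224;  596^4 ≡ 611;  596^919 ≡ 1309;  596^1838 ≡ 3676;  596^3676 ≡ 1.
Smallest exponent giving 1 is 3676.

3676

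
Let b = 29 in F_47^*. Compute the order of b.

46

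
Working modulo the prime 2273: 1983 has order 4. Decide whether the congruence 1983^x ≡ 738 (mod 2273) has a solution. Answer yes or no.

⟨1983⟩ has order 4; its elements mod 2273 are {1, 290, 1983, 2272}.
738 is not in this set.

no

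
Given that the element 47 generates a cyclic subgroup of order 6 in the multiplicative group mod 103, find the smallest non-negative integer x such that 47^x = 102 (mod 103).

Successive powers of 47 modulo 103:
  47^0=1  47^1=47  47^2=46  47^3=102
So 47^3 ≡ 102 (mod 103), giving x = 3.

3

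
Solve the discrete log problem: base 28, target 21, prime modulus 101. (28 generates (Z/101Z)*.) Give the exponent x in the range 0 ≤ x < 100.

Baby-step giant-step with m = ceil(sqrt(100)) = 10.
Baby table (28^j mod 101 for j=0..9):
  0:1  1:28  2:77  3:35  4:71  5:69  6:13  7:61
  8:92  9:51
Giant step factor: 28^(-10) ≡ 65 (mod 101).
Scan 21·65^i mod 101 for i = 0, 1, …:
  i=0: 21   i=1: 52   i=2: 47   i=3: 25
  i=4: 9   i=5: 80   i=6: 49   i=7: 54
  i=8: 76   i=9: 92
Match at i=9, j=8: x = 9·10 + 8 = 98.

98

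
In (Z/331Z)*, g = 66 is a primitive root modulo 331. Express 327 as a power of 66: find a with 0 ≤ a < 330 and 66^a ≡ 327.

Baby-step giant-step with m = ceil(sqrt(330)) = 19.
Baby table (66^j mod 331 for j=0..18):
  0:1  1:66  2:53  3:188  4:161  5:34  6:258  7:147
  8:103  9:178  10:163  11:166  12:33  13:192  14:94  15:246
  16:17  17:129  18:239
Giant step factor: 66^(-19) ≡ 90 (mod 331).
Scan 327·90^i mod 331 for i = 0, 1, …:
  i=0: 327   i=1: 302   i=2: 38   i=3: 110
  i=4: 301   i=5: 279   i=6: 285   i=7: 163
Match at i=7, j=10: a = 7·19 + 10 = 143.

143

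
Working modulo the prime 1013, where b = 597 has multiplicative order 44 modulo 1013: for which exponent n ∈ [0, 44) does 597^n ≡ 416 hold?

23

Successive powers of 597 modulo 1013:
  597^0=1  597^1=597  597^2=846  597^3=588  597^4=538  597^5=65
  597^6=311  597^7=288  597^8=739  597^9=528  597^10=173  597^11=968
  597^12=486  597^13=424  597^14=891  597^15=102  597^16=114  597^17=187
  597^18=209  597^19=174  597^20=552  597^21=319  597^22=1012  597^23=416
So 597^23 ≡ 416 (mod 1013), giving n = 23.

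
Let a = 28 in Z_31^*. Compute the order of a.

The order of 28 must divide p − 1 = 30 = 2 · 3 · 5.
Divisors: 1, 2, 3, 5, 6, 10, 15, 30.
Check each in increasing order: 28^1 ≡ 28;  28^2 ≡ 9;  28^3 ≡ 4;  28^5 ≡ 5;  28^6 ≡ 16;  28^10 ≡ 25;  28^15 ≡ 1.
Smallest exponent giving 1 is 15.

15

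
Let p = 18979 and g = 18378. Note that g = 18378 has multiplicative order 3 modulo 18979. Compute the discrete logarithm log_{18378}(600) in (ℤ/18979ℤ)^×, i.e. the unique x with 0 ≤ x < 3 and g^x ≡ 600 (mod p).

2

Successive powers of 18378 modulo 18979:
  18378^0=1  18378^1=18378  18378^2=600
So 18378^2 ≡ 600 (mod 18979), giving x = 2.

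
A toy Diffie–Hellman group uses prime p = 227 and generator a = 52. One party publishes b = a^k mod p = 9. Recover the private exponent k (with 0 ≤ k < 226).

Baby-step giant-step with m = ceil(sqrt(226)) = 16.
Baby table (52^j mod 227 for j=0..15):
  0:1  1:52  2:207  3:95  4:173  5:143  6:172  7:91
  8:192  9:223  10:19  11:80  12:74  13:216  14:109  15:220
Giant step factor: 52^(-16) ≡ 169 (mod 227).
Scan 9·169^i mod 227 for i = 0, 1, …:
  i=0: 9   i=1: 159   i=2: 85   i=3: 64
  i=4: 147   i=5: 100   i=6: 102   i=7: 213
  i=8: 131   i=9: 120   i=10: 77   i=11: 74
Match at i=11, j=12: k = 11·16 + 12 = 188.

188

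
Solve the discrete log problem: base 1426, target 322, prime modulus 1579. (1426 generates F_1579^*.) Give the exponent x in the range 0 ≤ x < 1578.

Baby-step giant-step with m = ceil(sqrt(1578)) = 40.
Baby table (1426^j mod 1579 for j=0..39):
  0:1  1:1426  2:1303  3:1174  4:384  5:1250  6:1388  7:801
  8:609  9:1563  10:869  11:1258  12:164  13:172  14:527  15:1477
  16:1395  17:1309  18:256  19:307  20:399  21:534  22:406  23:1042
  24:53  25:1365  26:1162  27:641  28:1404  29:1511  30:930  31:1399
  32:697  33:731  34:266  35:356  36:797  37:1221  38:1088  39:910
Giant step factor: 1426^(-40) ≡ 1437 (mod 1579).
Scan 322·1437^i mod 1579 for i = 0, 1, …:
  i=0: 322   i=1: 67   i=2: 1539   i=3: 943
  i=4: 309   i=5: 334   i=6: 1521   i=7: 341
  i=8: 527
Match at i=8, j=14: x = 8·40 + 14 = 334.

334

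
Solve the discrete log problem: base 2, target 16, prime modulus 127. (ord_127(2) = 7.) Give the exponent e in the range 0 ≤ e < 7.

Successive powers of 2 modulo 127:
  2^0=1  2^1=2  2^2=4  2^3=8  2^4=16
So 2^4 ≡ 16 (mod 127), giving e = 4.

4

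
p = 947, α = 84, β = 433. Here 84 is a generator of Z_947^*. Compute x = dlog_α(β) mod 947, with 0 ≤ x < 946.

430

Baby-step giant-step with m = ceil(sqrt(946)) = 31.
Baby table (84^j mod 947 for j=0..30):
  0:1  1:84  2:427  3:829  4:505  5:752  6:666  7:71
  8:282  9:13  10:145  11:816  12:360  13:883  14:306  15:135
  16:923  17:825  18:169  19:938  20:191  21:892  22:115  23:190
  24:808  25:635  26:308  27:303  28:830  29:589  30:232
Giant step factor: 84^(-31) ≡ 375 (mod 947).
Scan 433·375^i mod 947 for i = 0, 1, …:
  i=0: 433   i=1: 438   i=2: 419   i=3: 870
  i=4: 482   i=5: 820   i=6: 672   i=7: 98
  i=8: 764   i=9: 506   i=10: 350   i=11: 564
  i=12: 319   i=13: 303
Match at i=13, j=27: x = 13·31 + 27 = 430.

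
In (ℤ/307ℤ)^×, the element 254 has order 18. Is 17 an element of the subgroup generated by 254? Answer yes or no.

⟨254⟩ has order 18; its elements mod 307 are {1, 17, 18, 20, 33, 46, 53, 93, 139, 168, 214, 254, 261, 274, 287, 289, 290, 306}.
17 is in this set.

yes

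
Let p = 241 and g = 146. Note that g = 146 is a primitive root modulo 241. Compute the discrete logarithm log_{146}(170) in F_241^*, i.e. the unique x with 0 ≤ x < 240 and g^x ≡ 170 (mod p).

Baby-step giant-step with m = ceil(sqrt(240)) = 16.
Baby table (146^j mod 241 for j=0..15):
  0:1  1:146  2:108  3:103  4:96  5:38  6:5  7:7
  8:58  9:33  10:239  11:190  12:25  13:35  14:49  15:165
Giant step factor: 146^(-16) ≡ 24 (mod 241).
Scan 170·24^i mod 241 for i = 0, 1, …:
  i=0: 170   i=1: 224   i=2: 74   i=3: 89
  i=4: 208   i=5: 172   i=6: 31   i=7: 21
  i=8: 22   i=9: 46   i=10: 140   i=11: 227
  i=12: 146
Match at i=12, j=1: x = 12·16 + 1 = 193.

193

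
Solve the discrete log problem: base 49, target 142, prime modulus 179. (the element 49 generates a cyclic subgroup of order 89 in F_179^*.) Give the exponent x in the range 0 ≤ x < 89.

Baby-step giant-step with m = ceil(sqrt(89)) = 10.
Baby table (49^j mod 179 for j=0..9):
  0:1  1:49  2:74  3:46  4:106  5:3  6:147  7:43
  8:138  9:139
Giant step factor: 49^(-10) ≡ 20 (mod 179).
Scan 142·20^i mod 179 for i = 0, 1, …:
  i=0: 142   i=1: 155   i=2: 57   i=3: 66
  i=4: 67   i=5: 87   i=6: 129   i=7: 74
Match at i=7, j=2: x = 7·10 + 2 = 72.

72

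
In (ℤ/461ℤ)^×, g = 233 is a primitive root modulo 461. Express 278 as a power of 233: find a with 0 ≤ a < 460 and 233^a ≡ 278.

73

Baby-step giant-step with m = ceil(sqrt(460)) = 22.
Baby table (233^j mod 461 for j=0..21):
  0:1  1:233  2:352  3:419  4:356  5:429  6:381  7:261
  8:422  9:133  10:102  11:255  12:407  13:326  14:354  15:424
  16:138  17:345  18:171  19:197  20:262  21:194
Giant step factor: 233^(-22) ≡ 365 (mod 461).
Scan 278·365^i mod 461 for i = 0, 1, …:
  i=0: 278   i=1: 50   i=2: 271   i=3: 261
Match at i=3, j=7: a = 3·22 + 7 = 73.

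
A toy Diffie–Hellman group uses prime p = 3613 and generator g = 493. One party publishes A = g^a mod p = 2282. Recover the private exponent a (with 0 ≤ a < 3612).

2826

Baby-step giant-step with m = ceil(sqrt(3612)) = 61.
Baby table (493^j mod 3613 for j=0..60):
  0:1  1:493  2:978  3:1625  4:2652  5:3143  6:3135  7:2804
  8:2206  9:45  10:507  11:654  12:865  13:111  14:528  15:168
  16:3338  17:1719  18:2025  19:1137  20:526  21:2795  22:1382  23:2082
  24:334  25:2077  26:1482  27:800  28:583  29:1992  30:2933  31:769
  32:3365  33:578  34:3140  35:1656  36:3483  37:944  38:2928  39:1917
  40:2088  41:3292  42:719  43:393  44:2260  45:1376  46:2737  47:1692
  48:3166  49:22  50:7  51:3451  52:3233  53:536  54:499  55:323
  56:267  57:1563  58:990  59:315  60:3549
Giant step factor: 493^(-61) ≡ 629 (mod 3613).
Scan 2282·629^i mod 3613 for i = 0, 1, …:
  i=0: 2282   i=1: 1017   i=2: 192   i=3: 1539
  i=4: 3360   i=5: 3448   i=6: 992   i=7: 2532
  i=8: 2908   i=9: 954     …   i=45: 1770
  i=46: 526
Match at i=46, j=20: a = 46·61 + 20 = 2826.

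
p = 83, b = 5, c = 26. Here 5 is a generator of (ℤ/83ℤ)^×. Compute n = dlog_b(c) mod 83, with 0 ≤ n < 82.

Successive powers of 5 modulo 83:
  5^0=1  5^1=5  5^2=25  5^3=42  5^4=44  5^5=54
  5^6=21  5^7=22  5^8=27  5^9=52  5^10=11  5^11=55
  5^12=26
So 5^12 ≡ 26 (mod 83), giving n = 12.

12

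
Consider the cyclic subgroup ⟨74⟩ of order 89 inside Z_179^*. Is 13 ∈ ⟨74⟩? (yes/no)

13 ∈ ⟨74⟩ iff 13^89 ≡ 1 (mod 179), since |⟨74⟩| = 89.
13^89 mod 179 = 1.
Since 1 = 1, 13 lies in the subgroup.

yes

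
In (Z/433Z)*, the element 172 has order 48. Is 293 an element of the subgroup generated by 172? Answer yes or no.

yes

293 ∈ ⟨172⟩ iff 293^48 ≡ 1 (mod 433), since |⟨172⟩| = 48.
293^48 mod 433 = 1.
Since 1 = 1, 293 lies in the subgroup.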